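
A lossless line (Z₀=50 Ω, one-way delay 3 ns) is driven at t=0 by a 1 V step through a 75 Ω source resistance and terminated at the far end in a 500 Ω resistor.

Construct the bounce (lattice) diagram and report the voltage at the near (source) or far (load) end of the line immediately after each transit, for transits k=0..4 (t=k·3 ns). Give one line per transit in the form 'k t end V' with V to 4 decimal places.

0 0 source 0.4000
1 3 load 0.7273
2 6 source 0.7927
3 9 load 0.8463
4 12 source 0.8570

Γ_L=0.818182, Γ_S=0.200000; launch V₁=1·50/125=0.400000
k=0 src: V=0.4000
k=1 load: inc=0.400000, refl=0.400000·0.818182=0.3273; V=0.000000+0.400000+0.327273=0.7273
k=2 src: inc=0.327273, refl=0.327273·0.200000=0.0655; V=0.400000+0.327273+0.065455=0.7927
k=3 load: inc=0.065455, refl=0.065455·0.818182=0.0536; V=0.727273+0.065455+0.053554=0.8463
k=4 src: inc=0.053554, refl=0.053554·0.200000=0.0107; V=0.792727+0.053554+0.010711=0.8570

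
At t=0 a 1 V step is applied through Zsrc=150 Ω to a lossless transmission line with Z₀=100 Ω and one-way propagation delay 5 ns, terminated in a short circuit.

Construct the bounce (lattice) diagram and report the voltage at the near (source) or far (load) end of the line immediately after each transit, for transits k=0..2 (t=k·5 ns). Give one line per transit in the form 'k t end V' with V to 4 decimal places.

0 0 source 0.4000
1 5 load 0.0000
2 10 source -0.0800

Γ_L=-1.000000, Γ_S=0.200000; launch V₁=1·100/250=0.400000
k=0 src: V=0.4000
k=1 load: inc=0.400000, refl=0.400000·-1.000000=-0.4000; V=0.000000+0.400000+-0.400000=0.0000
k=2 src: inc=-0.400000, refl=-0.400000·0.200000=-0.0800; V=0.400000+-0.400000+-0.080000=-0.0800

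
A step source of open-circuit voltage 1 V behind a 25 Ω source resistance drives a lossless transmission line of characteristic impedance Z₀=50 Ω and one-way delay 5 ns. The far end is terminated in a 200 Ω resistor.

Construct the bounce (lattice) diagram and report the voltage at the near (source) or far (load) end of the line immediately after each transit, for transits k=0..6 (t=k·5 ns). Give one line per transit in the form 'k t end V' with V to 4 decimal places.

0 0 source 0.6667
1 5 load 1.0667
2 10 source 0.9333
3 15 load 0.8533
4 20 source 0.8800
5 25 load 0.8960
6 30 source 0.8907

Γ_L=0.600000, Γ_S=-0.333333; launch V₁=1·50/75=0.666667
k=0 src: V=0.6667
k=1 load: inc=0.666667, refl=0.666667·0.600000=0.4000; V=0.000000+0.666667+0.400000=1.0667
k=2 src: inc=0.400000, refl=0.400000·-0.333333=-0.1333; V=0.666667+0.400000+-0.133333=0.9333
k=3 load: inc=-0.133333, refl=-0.133333·0.600000=-0.0800; V=1.066667+-0.133333+-0.080000=0.8533
k=4 src: inc=-0.080000, refl=-0.080000·-0.333333=0.0267; V=0.933333+-0.080000+0.026667=0.8800
k=5 load: inc=0.026667, refl=0.026667·0.600000=0.0160; V=0.853333+0.026667+0.016000=0.8960
k=6 src: inc=0.016000, refl=0.016000·-0.333333=-0.0053; V=0.880000+0.016000+-0.005333=0.8907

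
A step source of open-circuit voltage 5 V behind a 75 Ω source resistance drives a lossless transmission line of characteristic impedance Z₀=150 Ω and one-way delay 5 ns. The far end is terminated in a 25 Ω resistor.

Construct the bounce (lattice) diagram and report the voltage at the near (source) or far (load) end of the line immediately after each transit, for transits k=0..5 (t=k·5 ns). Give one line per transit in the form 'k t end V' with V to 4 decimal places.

0 0 source 3.3333
1 5 load 0.9524
2 10 source 1.7460
3 15 load 1.1791
4 20 source 1.3681
5 25 load 1.2331

Γ_L=-0.714286, Γ_S=-0.333333; launch V₁=5·150/225=3.333333
k=0 src: V=3.3333
k=1 load: inc=3.333333, refl=3.333333·-0.714286=-2.3810; V=0.000000+3.333333+-2.380952=0.9524
k=2 src: inc=-2.380952, refl=-2.380952·-0.333333=0.7937; V=3.333333+-2.380952+0.793651=1.7460
k=3 load: inc=0.793651, refl=0.793651·-0.714286=-0.5669; V=0.952381+0.793651+-0.566893=1.1791
k=4 src: inc=-0.566893, refl=-0.566893·-0.333333=0.1890; V=1.746032+-0.566893+0.188964=1.3681
k=5 load: inc=0.188964, refl=0.188964·-0.714286=-0.1350; V=1.179138+0.188964+-0.134975=1.2331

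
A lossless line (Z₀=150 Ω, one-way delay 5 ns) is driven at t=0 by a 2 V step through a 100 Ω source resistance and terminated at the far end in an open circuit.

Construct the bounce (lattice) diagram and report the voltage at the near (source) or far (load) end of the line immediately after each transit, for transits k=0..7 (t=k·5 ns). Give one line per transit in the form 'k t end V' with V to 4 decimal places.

Γ_L=1.000000, Γ_S=-0.200000; launch V₁=2·150/250=1.200000
k=0 src: V=1.2000
k=1 load: inc=1.200000, refl=1.200000·1.000000=1.2000; V=0.000000+1.200000+1.200000=2.4000
k=2 src: inc=1.200000, refl=1.200000·-0.200000=-0.2400; V=1.200000+1.200000+-0.240000=2.1600
k=3 load: inc=-0.240000, refl=-0.240000·1.000000=-0.2400; V=2.400000+-0.240000+-0.240000=1.9200
k=4 src: inc=-0.240000, refl=-0.240000·-0.200000=0.0480; V=2.160000+-0.240000+0.048000=1.9680
k=5 load: inc=0.048000, refl=0.048000·1.000000=0.0480; V=1.920000+0.048000+0.048000=2.0160
k=6 src: inc=0.048000, refl=0.048000·-0.200000=-0.0096; V=1.968000+0.048000+-0.009600=2.0064
k=7 load: inc=-0.009600, refl=-0.009600·1.000000=-0.0096; V=2.016000+-0.009600+-0.009600=1.9968

0 0 source 1.2000
1 5 load 2.4000
2 10 source 2.1600
3 15 load 1.9200
4 20 source 1.9680
5 25 load 2.0160
6 30 source 2.0064
7 35 load 1.9968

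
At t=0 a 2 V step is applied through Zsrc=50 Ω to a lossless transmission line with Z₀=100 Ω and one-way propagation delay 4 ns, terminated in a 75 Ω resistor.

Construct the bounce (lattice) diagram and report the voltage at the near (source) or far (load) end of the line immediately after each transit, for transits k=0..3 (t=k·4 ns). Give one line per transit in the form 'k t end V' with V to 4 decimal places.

0 0 source 1.3333
1 4 load 1.1429
2 8 source 1.2063
3 12 load 1.1973

Γ_L=-0.142857, Γ_S=-0.333333; launch V₁=2·100/150=1.333333
k=0 src: V=1.3333
k=1 load: inc=1.333333, refl=1.333333·-0.142857=-0.1905; V=0.000000+1.333333+-0.190476=1.1429
k=2 src: inc=-0.190476, refl=-0.190476·-0.333333=0.0635; V=1.333333+-0.190476+0.063492=1.2063
k=3 load: inc=0.063492, refl=0.063492·-0.142857=-0.0091; V=1.142857+0.063492+-0.009070=1.1973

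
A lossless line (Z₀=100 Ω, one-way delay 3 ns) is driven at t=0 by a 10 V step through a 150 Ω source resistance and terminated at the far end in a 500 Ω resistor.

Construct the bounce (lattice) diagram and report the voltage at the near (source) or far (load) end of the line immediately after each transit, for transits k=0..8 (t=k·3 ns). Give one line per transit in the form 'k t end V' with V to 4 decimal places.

Γ_L=0.666667, Γ_S=0.200000; launch V₁=10·100/250=4.000000
k=0 src: V=4.0000
k=1 load: inc=4.000000, refl=4.000000·0.666667=2.6667; V=0.000000+4.000000+2.666667=6.6667
k=2 src: inc=2.666667, refl=2.666667·0.200000=0.5333; V=4.000000+2.666667+0.533333=7.2000
k=3 load: inc=0.533333, refl=0.533333·0.666667=0.3556; V=6.666667+0.533333+0.355556=7.5556
k=4 src: inc=0.355556, refl=0.355556·0.200000=0.0711; V=7.200000+0.355556+0.071111=7.6267
k=5 load: inc=0.071111, refl=0.071111·0.666667=0.0474; V=7.555556+0.071111+0.047407=7.6741
k=6 src: inc=0.047407, refl=0.047407·0.200000=0.0095; V=7.626667+0.047407+0.009481=7.6836
k=7 load: inc=0.009481, refl=0.009481·0.666667=0.0063; V=7.674074+0.009481+0.006321=7.6899
k=8 src: inc=0.006321, refl=0.006321·0.200000=0.0013; V=7.683556+0.006321+0.001264=7.6911

0 0 source 4.0000
1 3 load 6.6667
2 6 source 7.2000
3 9 load 7.5556
4 12 source 7.6267
5 15 load 7.6741
6 18 source 7.6836
7 21 load 7.6899
8 24 source 7.6911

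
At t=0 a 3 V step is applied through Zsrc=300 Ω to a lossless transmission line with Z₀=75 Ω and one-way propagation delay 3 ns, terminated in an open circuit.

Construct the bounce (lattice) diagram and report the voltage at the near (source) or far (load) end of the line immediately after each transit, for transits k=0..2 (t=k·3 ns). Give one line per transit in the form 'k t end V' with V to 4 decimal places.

Γ_L=1.000000, Γ_S=0.600000; launch V₁=3·75/375=0.600000
k=0 src: V=0.6000
k=1 load: inc=0.600000, refl=0.600000·1.000000=0.6000; V=0.000000+0.600000+0.600000=1.2000
k=2 src: inc=0.600000, refl=0.600000·0.600000=0.3600; V=0.600000+0.600000+0.360000=1.5600

0 0 source 0.6000
1 3 load 1.2000
2 6 source 1.5600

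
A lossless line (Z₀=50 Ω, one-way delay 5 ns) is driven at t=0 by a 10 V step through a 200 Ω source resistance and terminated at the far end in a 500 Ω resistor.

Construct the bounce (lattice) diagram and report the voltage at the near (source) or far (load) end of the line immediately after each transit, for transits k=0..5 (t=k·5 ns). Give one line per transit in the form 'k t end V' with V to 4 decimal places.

0 0 source 2.0000
1 5 load 3.6364
2 10 source 4.6182
3 15 load 5.4215
4 20 source 5.9035
5 25 load 6.2978

Γ_L=0.818182, Γ_S=0.600000; launch V₁=10·50/250=2.000000
k=0 src: V=2.0000
k=1 load: inc=2.000000, refl=2.000000·0.818182=1.6364; V=0.000000+2.000000+1.636364=3.6364
k=2 src: inc=1.636364, refl=1.636364·0.600000=0.9818; V=2.000000+1.636364+0.981818=4.6182
k=3 load: inc=0.981818, refl=0.981818·0.818182=0.8033; V=3.636364+0.981818+0.803306=5.4215
k=4 src: inc=0.803306, refl=0.803306·0.600000=0.4820; V=4.618182+0.803306+0.481983=5.9035
k=5 load: inc=0.481983, refl=0.481983·0.818182=0.3944; V=5.421488+0.481983+0.394350=6.2978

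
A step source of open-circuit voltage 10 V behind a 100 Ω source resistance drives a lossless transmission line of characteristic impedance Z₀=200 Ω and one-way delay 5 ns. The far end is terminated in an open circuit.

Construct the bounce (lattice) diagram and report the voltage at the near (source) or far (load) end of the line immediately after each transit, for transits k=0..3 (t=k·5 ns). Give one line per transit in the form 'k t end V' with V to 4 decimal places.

Γ_L=1.000000, Γ_S=-0.333333; launch V₁=10·200/300=6.666667
k=0 src: V=6.6667
k=1 load: inc=6.666667, refl=6.666667·1.000000=6.6667; V=0.000000+6.666667+6.666667=13.3333
k=2 src: inc=6.666667, refl=6.666667·-0.333333=-2.2222; V=6.666667+6.666667+-2.222222=11.1111
k=3 load: inc=-2.222222, refl=-2.222222·1.000000=-2.2222; V=13.333333+-2.222222+-2.222222=8.8889

0 0 source 6.6667
1 5 load 13.3333
2 10 source 11.1111
3 15 load 8.8889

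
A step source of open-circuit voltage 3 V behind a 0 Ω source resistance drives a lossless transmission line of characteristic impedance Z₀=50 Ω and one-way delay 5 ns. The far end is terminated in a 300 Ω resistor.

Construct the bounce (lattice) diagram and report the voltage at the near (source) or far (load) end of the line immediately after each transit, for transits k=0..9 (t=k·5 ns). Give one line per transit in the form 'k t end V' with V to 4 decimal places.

0 0 source 3.0000
1 5 load 5.1429
2 10 source 3.0000
3 15 load 1.4694
4 20 source 3.0000
5 25 load 4.0933
6 30 source 3.0000
7 35 load 2.2191
8 40 source 3.0000
9 45 load 3.5578

Γ_L=0.714286, Γ_S=-1.000000; launch V₁=3·50/50=3.000000
k=0 src: V=3.0000
k=1 load: inc=3.000000, refl=3.000000·0.714286=2.1429; V=0.000000+3.000000+2.142857=5.1429
k=2 src: inc=2.142857, refl=2.142857·-1.000000=-2.1429; V=3.000000+2.142857+-2.142857=3.0000
k=3 load: inc=-2.142857, refl=-2.142857·0.714286=-1.5306; V=5.142857+-2.142857+-1.530612=1.4694
k=4 src: inc=-1.530612, refl=-1.530612·-1.000000=1.5306; V=3.000000+-1.530612+1.530612=3.0000
k=5 load: inc=1.530612, refl=1.530612·0.714286=1.0933; V=1.469388+1.530612+1.093294=4.0933
k=6 src: inc=1.093294, refl=1.093294·-1.000000=-1.0933; V=3.000000+1.093294+-1.093294=3.0000
k=7 load: inc=-1.093294, refl=-1.093294·0.714286=-0.7809; V=4.093294+-1.093294+-0.780925=2.2191
k=8 src: inc=-0.780925, refl=-0.780925·-1.000000=0.7809; V=3.000000+-0.780925+0.780925=3.0000
k=9 load: inc=0.780925, refl=0.780925·0.714286=0.5578; V=2.219075+0.780925+0.557803=3.5578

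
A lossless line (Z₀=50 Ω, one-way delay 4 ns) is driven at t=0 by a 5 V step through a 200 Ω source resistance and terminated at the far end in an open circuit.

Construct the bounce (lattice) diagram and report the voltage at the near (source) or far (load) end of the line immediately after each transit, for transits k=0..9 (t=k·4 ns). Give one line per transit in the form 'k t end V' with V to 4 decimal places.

0 0 source 1.0000
1 4 load 2.0000
2 8 source 2.6000
3 12 load 3.2000
4 16 source 3.5600
5 20 load 3.9200
6 24 source 4.1360
7 28 load 4.3520
8 32 source 4.4816
9 36 load 4.6112

Γ_L=1.000000, Γ_S=0.600000; launch V₁=5·50/250=1.000000
k=0 src: V=1.0000
k=1 load: inc=1.000000, refl=1.000000·1.000000=1.0000; V=0.000000+1.000000+1.000000=2.0000
k=2 src: inc=1.000000, refl=1.000000·0.600000=0.6000; V=1.000000+1.000000+0.600000=2.6000
k=3 load: inc=0.600000, refl=0.600000·1.000000=0.6000; V=2.000000+0.600000+0.600000=3.2000
k=4 src: inc=0.600000, refl=0.600000·0.600000=0.3600; V=2.600000+0.600000+0.360000=3.5600
k=5 load: inc=0.360000, refl=0.360000·1.000000=0.3600; V=3.200000+0.360000+0.360000=3.9200
k=6 src: inc=0.360000, refl=0.360000·0.600000=0.2160; V=3.560000+0.360000+0.216000=4.1360
k=7 load: inc=0.216000, refl=0.216000·1.000000=0.2160; V=3.920000+0.216000+0.216000=4.3520
k=8 src: inc=0.216000, refl=0.216000·0.600000=0.1296; V=4.136000+0.216000+0.129600=4.4816
k=9 load: inc=0.129600, refl=0.129600·1.000000=0.1296; V=4.352000+0.129600+0.129600=4.6112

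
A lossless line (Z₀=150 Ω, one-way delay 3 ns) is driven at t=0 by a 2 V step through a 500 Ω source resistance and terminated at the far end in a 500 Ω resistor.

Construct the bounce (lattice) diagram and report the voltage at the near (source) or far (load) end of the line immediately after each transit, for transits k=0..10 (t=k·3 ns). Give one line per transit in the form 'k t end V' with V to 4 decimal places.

0 0 source 0.4615
1 3 load 0.7101
2 6 source 0.8439
3 9 load 0.9159
4 12 source 0.9547
5 15 load 0.9756
6 18 source 0.9869
7 21 load 0.9929
8 24 source 0.9962
9 27 load 0.9980
10 30 source 0.9989

Γ_L=0.538462, Γ_S=0.538462; launch V₁=2·150/650=0.461538
k=0 src: V=0.4615
k=1 load: inc=0.461538, refl=0.461538·0.538462=0.2485; V=0.000000+0.461538+0.248521=0.7101
k=2 src: inc=0.248521, refl=0.248521·0.538462=0.1338; V=0.461538+0.248521+0.133819=0.8439
k=3 load: inc=0.133819, refl=0.133819·0.538462=0.0721; V=0.710059+0.133819+0.072056=0.9159
k=4 src: inc=0.072056, refl=0.072056·0.538462=0.0388; V=0.843878+0.072056+0.038800=0.9547
k=5 load: inc=0.038800, refl=0.038800·0.538462=0.0209; V=0.915934+0.038800+0.020892=0.9756
k=6 src: inc=0.020892, refl=0.020892·0.538462=0.0112; V=0.954734+0.020892+0.011250=0.9869
k=7 load: inc=0.011250, refl=0.011250·0.538462=0.0061; V=0.975626+0.011250+0.006057=0.9929
k=8 src: inc=0.006057, refl=0.006057·0.538462=0.0033; V=0.986875+0.006057+0.003262=0.9962
k=9 load: inc=0.003262, refl=0.003262·0.538462=0.0018; V=0.992933+0.003262+0.001756=0.9980
k=10 src: inc=0.001756, refl=0.001756·0.538462=0.0009; V=0.996195+0.001756+0.000946=0.9989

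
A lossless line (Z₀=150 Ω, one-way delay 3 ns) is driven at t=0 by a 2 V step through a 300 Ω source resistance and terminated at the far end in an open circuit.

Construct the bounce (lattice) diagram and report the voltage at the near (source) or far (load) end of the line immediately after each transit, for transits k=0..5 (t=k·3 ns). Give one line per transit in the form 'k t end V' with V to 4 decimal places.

0 0 source 0.6667
1 3 load 1.3333
2 6 source 1.5556
3 9 load 1.7778
4 12 source 1.8519
5 15 load 1.9259

Γ_L=1.000000, Γ_S=0.333333; launch V₁=2·150/450=0.666667
k=0 src: V=0.6667
k=1 load: inc=0.666667, refl=0.666667·1.000000=0.6667; V=0.000000+0.666667+0.666667=1.3333
k=2 src: inc=0.666667, refl=0.666667·0.333333=0.2222; V=0.666667+0.666667+0.222222=1.5556
k=3 load: inc=0.222222, refl=0.222222·1.000000=0.2222; V=1.333333+0.222222+0.222222=1.7778
k=4 src: inc=0.222222, refl=0.222222·0.333333=0.0741; V=1.555556+0.222222+0.074074=1.8519
k=5 load: inc=0.074074, refl=0.074074·1.000000=0.0741; V=1.777778+0.074074+0.074074=1.9259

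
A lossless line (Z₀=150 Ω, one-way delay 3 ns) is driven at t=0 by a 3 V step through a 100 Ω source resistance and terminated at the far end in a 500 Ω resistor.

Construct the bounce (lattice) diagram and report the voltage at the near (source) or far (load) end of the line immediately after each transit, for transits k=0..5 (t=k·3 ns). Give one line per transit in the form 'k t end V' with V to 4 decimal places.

Γ_L=0.538462, Γ_S=-0.200000; launch V₁=3·150/250=1.800000
k=0 src: V=1.8000
k=1 load: inc=1.800000, refl=1.800000·0.538462=0.9692; V=0.000000+1.800000+0.969231=2.7692
k=2 src: inc=0.969231, refl=0.969231·-0.200000=-0.1938; V=1.800000+0.969231+-0.193846=2.5754
k=3 load: inc=-0.193846, refl=-0.193846·0.538462=-0.1044; V=2.769231+-0.193846+-0.104379=2.4710
k=4 src: inc=-0.104379, refl=-0.104379·-0.200000=0.0209; V=2.575385+-0.104379+0.020876=2.4919
k=5 load: inc=0.020876, refl=0.020876·0.538462=0.0112; V=2.471006+0.020876+0.011241=2.5031

0 0 source 1.8000
1 3 load 2.7692
2 6 source 2.5754
3 9 load 2.4710
4 12 source 2.4919
5 15 load 2.5031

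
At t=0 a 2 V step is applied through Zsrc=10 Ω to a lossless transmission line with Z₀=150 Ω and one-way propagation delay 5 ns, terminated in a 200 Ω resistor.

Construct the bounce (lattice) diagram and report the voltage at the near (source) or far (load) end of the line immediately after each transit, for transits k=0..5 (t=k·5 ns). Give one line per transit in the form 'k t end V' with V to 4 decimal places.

Γ_L=0.142857, Γ_S=-0.875000; launch V₁=2·150/160=1.875000
k=0 src: V=1.8750
k=1 load: inc=1.875000, refl=1.875000·0.142857=0.2679; V=0.000000+1.875000+0.267857=2.1429
k=2 src: inc=0.267857, refl=0.267857·-0.875000=-0.2344; V=1.875000+0.267857+-0.234375=1.9085
k=3 load: inc=-0.234375, refl=-0.234375·0.142857=-0.0335; V=2.142857+-0.234375+-0.033482=1.8750
k=4 src: inc=-0.033482, refl=-0.033482·-0.875000=0.0293; V=1.908482+-0.033482+0.029297=1.9043
k=5 load: inc=0.029297, refl=0.029297·0.142857=0.0042; V=1.875000+0.029297+0.004185=1.9085

0 0 source 1.8750
1 5 load 2.1429
2 10 source 1.9085
3 15 load 1.8750
4 20 source 1.9043
5 25 load 1.9085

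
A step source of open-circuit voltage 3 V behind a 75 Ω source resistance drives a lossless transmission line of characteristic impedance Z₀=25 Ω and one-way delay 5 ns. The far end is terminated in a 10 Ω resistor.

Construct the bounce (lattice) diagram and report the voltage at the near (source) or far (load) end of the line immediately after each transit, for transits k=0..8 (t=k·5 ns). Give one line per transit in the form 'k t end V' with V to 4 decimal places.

0 0 source 0.7500
1 5 load 0.4286
2 10 source 0.2679
3 15 load 0.3367
4 20 source 0.3712
5 25 load 0.3564
6 30 source 0.3490
7 35 load 0.3522
8 40 source 0.3538

Γ_L=-0.428571, Γ_S=0.500000; launch V₁=3·25/100=0.750000
k=0 src: V=0.7500
k=1 load: inc=0.750000, refl=0.750000·-0.428571=-0.3214; V=0.000000+0.750000+-0.321429=0.4286
k=2 src: inc=-0.321429, refl=-0.321429·0.500000=-0.1607; V=0.750000+-0.321429+-0.160714=0.2679
k=3 load: inc=-0.160714, refl=-0.160714·-0.428571=0.0689; V=0.428571+-0.160714+0.068878=0.3367
k=4 src: inc=0.068878, refl=0.068878·0.500000=0.0344; V=0.267857+0.068878+0.034439=0.3712
k=5 load: inc=0.034439, refl=0.034439·-0.428571=-0.0148; V=0.336735+0.034439+-0.014759=0.3564
k=6 src: inc=-0.014759, refl=-0.014759·0.500000=-0.0074; V=0.371173+-0.014759+-0.007380=0.3490
k=7 load: inc=-0.007380, refl=-0.007380·-0.428571=0.0032; V=0.356414+-0.007380+0.003163=0.3522
k=8 src: inc=0.003163, refl=0.003163·0.500000=0.0016; V=0.349034+0.003163+0.001581=0.3538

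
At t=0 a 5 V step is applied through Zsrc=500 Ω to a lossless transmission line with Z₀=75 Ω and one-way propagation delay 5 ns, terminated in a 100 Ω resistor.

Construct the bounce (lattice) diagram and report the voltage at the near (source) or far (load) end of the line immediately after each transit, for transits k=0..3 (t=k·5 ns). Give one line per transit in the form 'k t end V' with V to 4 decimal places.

Γ_L=0.142857, Γ_S=0.739130; launch V₁=5·75/575=0.652174
k=0 src: V=0.6522
k=1 load: inc=0.652174, refl=0.652174·0.142857=0.0932; V=0.000000+0.652174+0.093168=0.7453
k=2 src: inc=0.093168, refl=0.093168·0.739130=0.0689; V=0.652174+0.093168+0.068863=0.8142
k=3 load: inc=0.068863, refl=0.068863·0.142857=0.0098; V=0.745342+0.068863+0.009838=0.8240

0 0 source 0.6522
1 5 load 0.7453
2 10 source 0.8142
3 15 load 0.8240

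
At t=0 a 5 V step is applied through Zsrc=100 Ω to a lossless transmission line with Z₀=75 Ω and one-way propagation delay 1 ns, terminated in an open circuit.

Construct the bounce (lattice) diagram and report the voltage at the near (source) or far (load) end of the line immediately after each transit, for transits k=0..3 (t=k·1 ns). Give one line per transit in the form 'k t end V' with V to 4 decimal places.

0 0 source 2.1429
1 1 load 4.2857
2 2 source 4.5918
3 3 load 4.8980

Γ_L=1.000000, Γ_S=0.142857; launch V₁=5·75/175=2.142857
k=0 src: V=2.1429
k=1 load: inc=2.142857, refl=2.142857·1.000000=2.1429; V=0.000000+2.142857+2.142857=4.2857
k=2 src: inc=2.142857, refl=2.142857·0.142857=0.3061; V=2.142857+2.142857+0.306122=4.5918
k=3 load: inc=0.306122, refl=0.306122·1.000000=0.3061; V=4.285714+0.306122+0.306122=4.8980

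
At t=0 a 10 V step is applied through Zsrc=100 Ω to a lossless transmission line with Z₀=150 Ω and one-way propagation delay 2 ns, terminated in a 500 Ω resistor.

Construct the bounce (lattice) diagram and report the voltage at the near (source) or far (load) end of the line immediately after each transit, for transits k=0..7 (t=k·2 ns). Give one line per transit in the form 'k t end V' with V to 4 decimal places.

0 0 source 6.0000
1 2 load 9.2308
2 4 source 8.5846
3 6 load 8.2367
4 8 source 8.3063
5 10 load 8.3437
6 12 source 8.3362
7 14 load 8.3322

Γ_L=0.538462, Γ_S=-0.200000; launch V₁=10·150/250=6.000000
k=0 src: V=6.0000
k=1 load: inc=6.000000, refl=6.000000·0.538462=3.2308; V=0.000000+6.000000+3.230769=9.2308
k=2 src: inc=3.230769, refl=3.230769·-0.200000=-0.6462; V=6.000000+3.230769+-0.646154=8.5846
k=3 load: inc=-0.646154, refl=-0.646154·0.538462=-0.3479; V=9.230769+-0.646154+-0.347929=8.2367
k=4 src: inc=-0.347929, refl=-0.347929·-0.200000=0.0696; V=8.584615+-0.347929+0.069586=8.3063
k=5 load: inc=0.069586, refl=0.069586·0.538462=0.0375; V=8.236686+0.069586+0.037469=8.3437
k=6 src: inc=0.037469, refl=0.037469·-0.200000=-0.0075; V=8.306272+0.037469+-0.007494=8.3362
k=7 load: inc=-0.007494, refl=-0.007494·0.538462=-0.0040; V=8.343741+-0.007494+-0.004035=8.3322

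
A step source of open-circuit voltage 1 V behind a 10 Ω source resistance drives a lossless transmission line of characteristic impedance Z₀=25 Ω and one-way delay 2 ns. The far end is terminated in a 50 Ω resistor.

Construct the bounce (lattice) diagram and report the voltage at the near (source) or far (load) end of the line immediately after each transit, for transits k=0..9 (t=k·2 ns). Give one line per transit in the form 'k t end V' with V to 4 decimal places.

0 0 source 0.7143
1 2 load 0.9524
2 4 source 0.8503
3 6 load 0.8163
4 8 source 0.8309
5 10 load 0.8358
6 12 source 0.8337
7 14 load 0.8330
8 16 source 0.8333
9 18 load 0.8334

Γ_L=0.333333, Γ_S=-0.428571; launch V₁=1·25/35=0.714286
k=0 src: V=0.7143
k=1 load: inc=0.714286, refl=0.714286·0.333333=0.2381; V=0.000000+0.714286+0.238095=0.9524
k=2 src: inc=0.238095, refl=0.238095·-0.428571=-0.1020; V=0.714286+0.238095+-0.102041=0.8503
k=3 load: inc=-0.102041, refl=-0.102041·0.333333=-0.0340; V=0.952381+-0.102041+-0.034014=0.8163
k=4 src: inc=-0.034014, refl=-0.034014·-0.428571=0.0146; V=0.850340+-0.034014+0.014577=0.8309
k=5 load: inc=0.014577, refl=0.014577·0.333333=0.0049; V=0.816327+0.014577+0.004859=0.8358
k=6 src: inc=0.004859, refl=0.004859·-0.428571=-0.0021; V=0.830904+0.004859+-0.002082=0.8337
k=7 load: inc=-0.002082, refl=-0.002082·0.333333=-0.0007; V=0.835763+-0.002082+-0.000694=0.8330
k=8 src: inc=-0.000694, refl=-0.000694·-0.428571=0.0003; V=0.833680+-0.000694+0.000297=0.8333
k=9 load: inc=0.000297, refl=0.000297·0.333333=0.0001; V=0.832986+0.000297+0.000099=0.8334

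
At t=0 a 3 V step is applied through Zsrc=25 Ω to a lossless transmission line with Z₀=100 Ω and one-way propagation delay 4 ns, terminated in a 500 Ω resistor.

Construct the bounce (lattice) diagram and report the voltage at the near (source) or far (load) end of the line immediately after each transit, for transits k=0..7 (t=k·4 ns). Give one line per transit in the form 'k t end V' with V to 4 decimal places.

Γ_L=0.666667, Γ_S=-0.600000; launch V₁=3·100/125=2.400000
k=0 src: V=2.4000
k=1 load: inc=2.400000, refl=2.400000·0.666667=1.6000; V=0.000000+2.400000+1.600000=4.0000
k=2 src: inc=1.600000, refl=1.600000·-0.600000=-0.9600; V=2.400000+1.600000+-0.960000=3.0400
k=3 load: inc=-0.960000, refl=-0.960000·0.666667=-0.6400; V=4.000000+-0.960000+-0.640000=2.4000
k=4 src: inc=-0.640000, refl=-0.640000·-0.600000=0.3840; V=3.040000+-0.640000+0.384000=2.7840
k=5 load: inc=0.384000, refl=0.384000·0.666667=0.2560; V=2.400000+0.384000+0.256000=3.0400
k=6 src: inc=0.256000, refl=0.256000·-0.600000=-0.1536; V=2.784000+0.256000+-0.153600=2.8864
k=7 load: inc=-0.153600, refl=-0.153600·0.666667=-0.1024; V=3.040000+-0.153600+-0.102400=2.7840

0 0 source 2.4000
1 4 load 4.0000
2 8 source 3.0400
3 12 load 2.4000
4 16 source 2.7840
5 20 load 3.0400
6 24 source 2.8864
7 28 load 2.7840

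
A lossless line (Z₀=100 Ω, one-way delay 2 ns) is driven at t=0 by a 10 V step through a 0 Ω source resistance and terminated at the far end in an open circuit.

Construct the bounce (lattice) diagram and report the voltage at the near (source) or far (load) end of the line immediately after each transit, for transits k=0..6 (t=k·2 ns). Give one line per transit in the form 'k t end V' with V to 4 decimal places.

0 0 source 10.0000
1 2 load 20.0000
2 4 source 10.0000
3 6 load 0.0000
4 8 source 10.0000
5 10 load 20.0000
6 12 source 10.0000

Γ_L=1.000000, Γ_S=-1.000000; launch V₁=10·100/100=10.000000
k=0 src: V=10.0000
k=1 load: inc=10.000000, refl=10.000000·1.000000=10.0000; V=0.000000+10.000000+10.000000=20.0000
k=2 src: inc=10.000000, refl=10.000000·-1.000000=-10.0000; V=10.000000+10.000000+-10.000000=10.0000
k=3 load: inc=-10.000000, refl=-10.000000·1.000000=-10.0000; V=20.000000+-10.000000+-10.000000=0.0000
k=4 src: inc=-10.000000, refl=-10.000000·-1.000000=10.0000; V=10.000000+-10.000000+10.000000=10.0000
k=5 load: inc=10.000000, refl=10.000000·1.000000=10.0000; V=0.000000+10.000000+10.000000=20.0000
k=6 src: inc=10.000000, refl=10.000000·-1.000000=-10.0000; V=10.000000+10.000000+-10.000000=10.0000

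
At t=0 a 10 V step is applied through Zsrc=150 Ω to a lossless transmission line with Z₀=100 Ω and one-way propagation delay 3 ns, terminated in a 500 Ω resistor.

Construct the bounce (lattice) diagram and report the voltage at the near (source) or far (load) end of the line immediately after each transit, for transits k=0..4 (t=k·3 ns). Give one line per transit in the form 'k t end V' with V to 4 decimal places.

Γ_L=0.666667, Γ_S=0.200000; launch V₁=10·100/250=4.000000
k=0 src: V=4.0000
k=1 load: inc=4.000000, refl=4.000000·0.666667=2.6667; V=0.000000+4.000000+2.666667=6.6667
k=2 src: inc=2.666667, refl=2.666667·0.200000=0.5333; V=4.000000+2.666667+0.533333=7.2000
k=3 load: inc=0.533333, refl=0.533333·0.666667=0.3556; V=6.666667+0.533333+0.355556=7.5556
k=4 src: inc=0.355556, refl=0.355556·0.200000=0.0711; V=7.200000+0.355556+0.071111=7.6267

0 0 source 4.0000
1 3 load 6.6667
2 6 source 7.2000
3 9 load 7.5556
4 12 source 7.6267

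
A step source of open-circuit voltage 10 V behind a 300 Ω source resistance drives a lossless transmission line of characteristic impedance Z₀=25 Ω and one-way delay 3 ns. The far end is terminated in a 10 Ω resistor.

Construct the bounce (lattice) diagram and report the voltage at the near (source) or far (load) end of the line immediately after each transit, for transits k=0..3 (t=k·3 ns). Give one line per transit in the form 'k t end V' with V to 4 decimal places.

Γ_L=-0.428571, Γ_S=0.846154; launch V₁=10·25/325=0.769231
k=0 src: V=0.7692
k=1 load: inc=0.769231, refl=0.769231·-0.428571=-0.3297; V=0.000000+0.769231+-0.329670=0.4396
k=2 src: inc=-0.329670, refl=-0.329670·0.846154=-0.2790; V=0.769231+-0.329670+-0.278952=0.1606
k=3 load: inc=-0.278952, refl=-0.278952·-0.428571=0.1196; V=0.439560+-0.278952+0.119551=0.2802

0 0 source 0.7692
1 3 load 0.4396
2 6 source 0.1606
3 9 load 0.2802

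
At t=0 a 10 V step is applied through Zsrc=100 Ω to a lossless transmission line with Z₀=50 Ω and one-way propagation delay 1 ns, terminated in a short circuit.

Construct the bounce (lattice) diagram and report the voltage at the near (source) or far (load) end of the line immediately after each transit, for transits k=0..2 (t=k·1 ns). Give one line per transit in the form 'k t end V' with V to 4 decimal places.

Γ_L=-1.000000, Γ_S=0.333333; launch V₁=10·50/150=3.333333
k=0 src: V=3.3333
k=1 load: inc=3.333333, refl=3.333333·-1.000000=-3.3333; V=0.000000+3.333333+-3.333333=0.0000
k=2 src: inc=-3.333333, refl=-3.333333·0.333333=-1.1111; V=3.333333+-3.333333+-1.111111=-1.1111

0 0 source 3.3333
1 1 load 0.0000
2 2 source -1.1111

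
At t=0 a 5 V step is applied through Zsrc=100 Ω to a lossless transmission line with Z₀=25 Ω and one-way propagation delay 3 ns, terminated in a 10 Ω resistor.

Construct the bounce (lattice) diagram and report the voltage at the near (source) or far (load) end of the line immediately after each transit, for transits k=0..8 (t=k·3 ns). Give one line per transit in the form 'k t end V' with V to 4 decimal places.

Γ_L=-0.428571, Γ_S=0.600000; launch V₁=5·25/125=1.000000
k=0 src: V=1.0000
k=1 load: inc=1.000000, refl=1.000000·-0.428571=-0.4286; V=0.000000+1.000000+-0.428571=0.5714
k=2 src: inc=-0.428571, refl=-0.428571·0.600000=-0.2571; V=1.000000+-0.428571+-0.257143=0.3143
k=3 load: inc=-0.257143, refl=-0.257143·-0.428571=0.1102; V=0.571429+-0.257143+0.110204=0.4245
k=4 src: inc=0.110204, refl=0.110204·0.600000=0.0661; V=0.314286+0.110204+0.066122=0.4906
k=5 load: inc=0.066122, refl=0.066122·-0.428571=-0.0283; V=0.424490+0.066122+-0.028338=0.4623
k=6 src: inc=-0.028338, refl=-0.028338·0.600000=-0.0170; V=0.490612+-0.028338+-0.017003=0.4453
k=7 load: inc=-0.017003, refl=-0.017003·-0.428571=0.0073; V=0.462274+-0.017003+0.007287=0.4526
k=8 src: inc=0.007287, refl=0.007287·0.600000=0.0044; V=0.445271+0.007287+0.004372=0.4569

0 0 source 1.0000
1 3 load 0.5714
2 6 source 0.3143
3 9 load 0.4245
4 12 source 0.4906
5 15 load 0.4623
6 18 source 0.4453
7 21 load 0.4526
8 24 source 0.4569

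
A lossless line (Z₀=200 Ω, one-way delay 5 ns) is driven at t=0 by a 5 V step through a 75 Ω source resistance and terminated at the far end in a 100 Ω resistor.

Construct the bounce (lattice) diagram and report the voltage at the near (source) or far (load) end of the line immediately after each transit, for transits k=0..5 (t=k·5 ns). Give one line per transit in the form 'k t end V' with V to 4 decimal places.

Γ_L=-0.333333, Γ_S=-0.454545; launch V₁=5·200/275=3.636364
k=0 src: V=3.6364
k=1 load: inc=3.636364, refl=3.636364·-0.333333=-1.2121; V=0.000000+3.636364+-1.212121=2.4242
k=2 src: inc=-1.212121, refl=-1.212121·-0.454545=0.5510; V=3.636364+-1.212121+0.550964=2.9752
k=3 load: inc=0.550964, refl=0.550964·-0.333333=-0.1837; V=2.424242+0.550964+-0.183655=2.7916
k=4 src: inc=-0.183655, refl=-0.183655·-0.454545=0.0835; V=2.975207+-0.183655+0.083479=2.8750
k=5 load: inc=0.083479, refl=0.083479·-0.333333=-0.0278; V=2.791552+0.083479+-0.027826=2.8472

0 0 source 3.6364
1 5 load 2.4242
2 10 source 2.9752
3 15 load 2.7916
4 20 source 2.8750
5 25 load 2.8472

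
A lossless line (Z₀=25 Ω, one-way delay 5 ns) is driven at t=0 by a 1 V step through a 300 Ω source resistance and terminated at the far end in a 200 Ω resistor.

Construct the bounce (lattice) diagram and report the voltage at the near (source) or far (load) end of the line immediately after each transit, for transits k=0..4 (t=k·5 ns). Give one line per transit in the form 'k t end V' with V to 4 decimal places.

Γ_L=0.777778, Γ_S=0.846154; launch V₁=1·25/325=0.076923
k=0 src: V=0.0769
k=1 load: inc=0.076923, refl=0.076923·0.777778=0.0598; V=0.000000+0.076923+0.059829=0.1368
k=2 src: inc=0.059829, refl=0.059829·0.846154=0.0506; V=0.076923+0.059829+0.050625=0.1874
k=3 load: inc=0.050625, refl=0.050625·0.777778=0.0394; V=0.136752+0.050625+0.039375=0.2268
k=4 src: inc=0.039375, refl=0.039375·0.846154=0.0333; V=0.187377+0.039375+0.033317=0.2601

0 0 source 0.0769
1 5 load 0.1368
2 10 source 0.1874
3 15 load 0.2268
4 20 source 0.2601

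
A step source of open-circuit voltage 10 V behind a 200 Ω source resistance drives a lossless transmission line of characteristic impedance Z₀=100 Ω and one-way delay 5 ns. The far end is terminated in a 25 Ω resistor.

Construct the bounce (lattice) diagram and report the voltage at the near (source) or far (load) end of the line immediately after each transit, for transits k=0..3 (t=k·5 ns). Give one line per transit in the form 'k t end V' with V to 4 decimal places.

0 0 source 3.3333
1 5 load 1.3333
2 10 source 0.6667
3 15 load 1.0667

Γ_L=-0.600000, Γ_S=0.333333; launch V₁=10·100/300=3.333333
k=0 src: V=3.3333
k=1 load: inc=3.333333, refl=3.333333·-0.600000=-2.0000; V=0.000000+3.333333+-2.000000=1.3333
k=2 src: inc=-2.000000, refl=-2.000000·0.333333=-0.6667; V=3.333333+-2.000000+-0.666667=0.6667
k=3 load: inc=-0.666667, refl=-0.666667·-0.600000=0.4000; V=1.333333+-0.666667+0.400000=1.0667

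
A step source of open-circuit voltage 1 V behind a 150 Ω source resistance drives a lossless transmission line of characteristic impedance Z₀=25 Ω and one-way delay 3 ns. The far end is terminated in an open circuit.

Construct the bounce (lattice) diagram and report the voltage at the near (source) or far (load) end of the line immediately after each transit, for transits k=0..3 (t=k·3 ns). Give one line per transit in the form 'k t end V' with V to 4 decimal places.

0 0 source 0.1429
1 3 load 0.2857
2 6 source 0.3878
3 9 load 0.4898

Γ_L=1.000000, Γ_S=0.714286; launch V₁=1·25/175=0.142857
k=0 src: V=0.1429
k=1 load: inc=0.142857, refl=0.142857·1.000000=0.1429; V=0.000000+0.142857+0.142857=0.2857
k=2 src: inc=0.142857, refl=0.142857·0.714286=0.1020; V=0.142857+0.142857+0.102041=0.3878
k=3 load: inc=0.102041, refl=0.102041·1.000000=0.1020; V=0.285714+0.102041+0.102041=0.4898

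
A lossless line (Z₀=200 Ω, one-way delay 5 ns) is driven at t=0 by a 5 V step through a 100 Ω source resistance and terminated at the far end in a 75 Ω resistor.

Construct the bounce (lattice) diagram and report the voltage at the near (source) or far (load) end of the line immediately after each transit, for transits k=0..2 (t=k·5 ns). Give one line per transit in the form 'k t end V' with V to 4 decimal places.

Γ_L=-0.454545, Γ_S=-0.333333; launch V₁=5·200/300=3.333333
k=0 src: V=3.3333
k=1 load: inc=3.333333, refl=3.333333·-0.454545=-1.5152; V=0.000000+3.333333+-1.515152=1.8182
k=2 src: inc=-1.515152, refl=-1.515152·-0.333333=0.5051; V=3.333333+-1.515152+0.505051=2.3232

0 0 source 3.3333
1 5 load 1.8182
2 10 source 2.3232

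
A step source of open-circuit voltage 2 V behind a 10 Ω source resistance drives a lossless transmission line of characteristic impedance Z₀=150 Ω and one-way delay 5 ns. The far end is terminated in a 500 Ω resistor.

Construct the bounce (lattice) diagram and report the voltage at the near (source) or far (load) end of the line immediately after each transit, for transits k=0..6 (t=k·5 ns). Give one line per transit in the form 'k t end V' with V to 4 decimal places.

Γ_L=0.538462, Γ_S=-0.875000; launch V₁=2·150/160=1.875000
k=0 src: V=1.8750
k=1 load: inc=1.875000, refl=1.875000·0.538462=1.0096; V=0.000000+1.875000+1.009615=2.8846
k=2 src: inc=1.009615, refl=1.009615·-0.875000=-0.8834; V=1.875000+1.009615+-0.883413=2.0012
k=3 load: inc=-0.883413, refl=-0.883413·0.538462=-0.4757; V=2.884615+-0.883413+-0.475684=1.5255
k=4 src: inc=-0.475684, refl=-0.475684·-0.875000=0.4162; V=2.001202+-0.475684+0.416224=1.9417
k=5 load: inc=0.416224, refl=0.416224·0.538462=0.2241; V=1.525518+0.416224+0.224120=2.1659
k=6 src: inc=0.224120, refl=0.224120·-0.875000=-0.1961; V=1.941741+0.224120+-0.196105=1.9698

0 0 source 1.8750
1 5 load 2.8846
2 10 source 2.0012
3 15 load 1.5255
4 20 source 1.9417
5 25 load 2.1659
6 30 source 1.9698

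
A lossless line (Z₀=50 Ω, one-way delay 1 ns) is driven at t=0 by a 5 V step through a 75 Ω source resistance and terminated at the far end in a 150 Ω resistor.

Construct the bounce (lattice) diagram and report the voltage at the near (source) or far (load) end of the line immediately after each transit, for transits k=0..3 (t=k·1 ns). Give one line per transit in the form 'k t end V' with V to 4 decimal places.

0 0 source 2.0000
1 1 load 3.0000
2 2 source 3.2000
3 3 load 3.3000

Γ_L=0.500000, Γ_S=0.200000; launch V₁=5·50/125=2.000000
k=0 src: V=2.0000
k=1 load: inc=2.000000, refl=2.000000·0.500000=1.0000; V=0.000000+2.000000+1.000000=3.0000
k=2 src: inc=1.000000, refl=1.000000·0.200000=0.2000; V=2.000000+1.000000+0.200000=3.2000
k=3 load: inc=0.200000, refl=0.200000·0.500000=0.1000; V=3.000000+0.200000+0.100000=3.3000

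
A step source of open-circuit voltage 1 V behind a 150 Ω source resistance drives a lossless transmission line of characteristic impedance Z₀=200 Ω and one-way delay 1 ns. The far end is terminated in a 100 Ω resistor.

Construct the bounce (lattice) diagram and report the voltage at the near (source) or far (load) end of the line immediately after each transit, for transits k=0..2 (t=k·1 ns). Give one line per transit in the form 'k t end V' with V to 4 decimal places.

Γ_L=-0.333333, Γ_S=-0.142857; launch V₁=1·200/350=0.571429
k=0 src: V=0.5714
k=1 load: inc=0.571429, refl=0.571429·-0.333333=-0.1905; V=0.000000+0.571429+-0.190476=0.3810
k=2 src: inc=-0.190476, refl=-0.190476·-0.142857=0.0272; V=0.571429+-0.190476+0.027211=0.4082

0 0 source 0.5714
1 1 load 0.3810
2 2 source 0.4082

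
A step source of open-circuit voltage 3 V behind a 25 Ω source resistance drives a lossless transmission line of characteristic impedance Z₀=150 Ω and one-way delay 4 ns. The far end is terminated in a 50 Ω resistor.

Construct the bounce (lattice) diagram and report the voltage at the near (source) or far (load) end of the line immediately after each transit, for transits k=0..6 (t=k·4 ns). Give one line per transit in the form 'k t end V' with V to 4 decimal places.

Γ_L=-0.500000, Γ_S=-0.714286; launch V₁=3·150/175=2.571429
k=0 src: V=2.5714
k=1 load: inc=2.571429, refl=2.571429·-0.500000=-1.2857; V=0.000000+2.571429+-1.285714=1.2857
k=2 src: inc=-1.285714, refl=-1.285714·-0.714286=0.9184; V=2.571429+-1.285714+0.918367=2.2041
k=3 load: inc=0.918367, refl=0.918367·-0.500000=-0.4592; V=1.285714+0.918367+-0.459184=1.7449
k=4 src: inc=-0.459184, refl=-0.459184·-0.714286=0.3280; V=2.204082+-0.459184+0.327988=2.0729
k=5 load: inc=0.327988, refl=0.327988·-0.500000=-0.1640; V=1.744898+0.327988+-0.163994=1.9089
k=6 src: inc=-0.163994, refl=-0.163994·-0.714286=0.1171; V=2.072886+-0.163994+0.117139=2.0260

0 0 source 2.5714
1 4 load 1.2857
2 8 source 2.2041
3 12 load 1.7449
4 16 source 2.0729
5 20 load 1.9089
6 24 source 2.0260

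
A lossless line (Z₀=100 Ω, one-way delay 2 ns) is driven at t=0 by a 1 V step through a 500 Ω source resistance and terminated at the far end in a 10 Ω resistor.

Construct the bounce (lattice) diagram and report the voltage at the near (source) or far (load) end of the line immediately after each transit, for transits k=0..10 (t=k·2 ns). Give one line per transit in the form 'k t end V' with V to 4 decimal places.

Γ_L=-0.818182, Γ_S=0.666667; launch V₁=1·100/600=0.166667
k=0 src: V=0.1667
k=1 load: inc=0.166667, refl=0.166667·-0.818182=-0.1364; V=0.000000+0.166667+-0.136364=0.0303
k=2 src: inc=-0.136364, refl=-0.136364·0.666667=-0.0909; V=0.166667+-0.136364+-0.090909=-0.0606
k=3 load: inc=-0.090909, refl=-0.090909·-0.818182=0.0744; V=0.030303+-0.090909+0.074380=0.0138
k=4 src: inc=0.074380, refl=0.074380·0.666667=0.0496; V=-0.060606+0.074380+0.049587=0.0634
k=5 load: inc=0.049587, refl=0.049587·-0.818182=-0.0406; V=0.013774+0.049587+-0.040571=0.0228
k=6 src: inc=-0.040571, refl=-0.040571·0.666667=-0.0270; V=0.063361+-0.040571+-0.027047=-0.0043
k=7 load: inc=-0.027047, refl=-0.027047·-0.818182=0.0221; V=0.022790+-0.027047+0.022130=0.0179
k=8 src: inc=0.022130, refl=0.022130·0.666667=0.0148; V=-0.004257+0.022130+0.014753=0.0326
k=9 load: inc=0.014753, refl=0.014753·-0.818182=-0.0121; V=0.017872+0.014753+-0.012071=0.0206
k=10 src: inc=-0.012071, refl=-0.012071·0.666667=-0.0080; V=0.032625+-0.012071+-0.008047=0.0125

0 0 source 0.1667
1 2 load 0.0303
2 4 source -0.0606
3 6 load 0.0138
4 8 source 0.0634
5 10 load 0.0228
6 12 source -0.0043
7 14 load 0.0179
8 16 source 0.0326
9 18 load 0.0206
10 20 source 0.0125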